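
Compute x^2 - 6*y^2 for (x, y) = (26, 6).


x^2 - d*y^2
= 26^2 - 6*6^2
= 676 - 216
= 460

460


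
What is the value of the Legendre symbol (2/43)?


p = 43 is prime, so compute (2/43) with the reciprocity algorithm (Jacobi-symbol steps: pull out 2s via (2/n), flip via reciprocity, reduce):
  pull out 2: (2/43) = -1  (since 43 mod 8 = 3)
  (1/43) = 1
Product of signs = -1
(2/43) = -1

-1


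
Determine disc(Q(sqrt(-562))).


For K = Q(sqrt(d)) with d squarefree: disc(K) = d if d = 1 mod 4, and disc(K) = 4d if d = 2 or 3 mod 4.
Here d = -562, and d mod 4 = 2.
d = 2 mod 4, not 1 (O_K = Z[sqrt(d)]), so disc(K) = 4d = 4 * (-562) = -2248

-2248


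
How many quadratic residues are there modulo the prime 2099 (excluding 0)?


For prime p, the number of non-zero quadratic residues is (p-1)/2.
= (2099-1)/2
= 1049

1049


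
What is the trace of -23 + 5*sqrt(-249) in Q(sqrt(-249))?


Tr(a + b*sqrt(d)) = (a + b*sqrt(d)) + (a - b*sqrt(d)) = 2a
= 2 * (-23)
= -46

-46


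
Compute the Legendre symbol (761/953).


p = 953 is prime, so compute (761/953) with the reciprocity algorithm (Jacobi-symbol steps: pull out 2s via (2/n), flip via reciprocity, reduce):
  reciprocity: (761/953) -> +(953/761)
  reduce: (192/761)
  pull out 2: (2/761) = +1  (since 761 mod 8 = 1)
  pull out 2: (2/761) = +1  (since 761 mod 8 = 1)
  pull out 2: (2/761) = +1  (since 761 mod 8 = 1)
  pull out 2: (2/761) = +1  (since 761 mod 8 = 1)
  pull out 2: (2/761) = +1  (since 761 mod 8 = 1)
  pull out 2: (2/761) = +1  (since 761 mod 8 = 1)
  reciprocity: (3/761) -> +(761/3)
  reduce: (2/3)
  pull out 2: (2/3) = -1  (since 3 mod 8 = 3)
  (1/3) = 1
Product of signs = -1
(761/953) = -1

-1


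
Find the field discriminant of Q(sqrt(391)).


For K = Q(sqrt(d)) with d squarefree: disc(K) = d if d = 1 mod 4, and disc(K) = 4d if d = 2 or 3 mod 4.
Here d = 391, and d mod 4 = 3.
d = 3 mod 4, not 1 (O_K = Z[sqrt(d)]), so disc(K) = 4d = 4 * (391) = 1564

1564


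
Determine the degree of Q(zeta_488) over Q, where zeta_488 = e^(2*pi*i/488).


The degree equals Euler's totient phi(488).
488 = 2^3 * 61
phi(488) = 240

240


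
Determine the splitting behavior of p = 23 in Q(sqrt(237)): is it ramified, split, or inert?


K = Q(sqrt(237)). Since d mod 4 = 1, disc(K) = 237.
Check p | disc: 237 mod 23 = 7.
p does not divide disc. Compute Legendre symbol (d/p):
7^((23-1)/2) mod 23 = -1
(d/p) = -1, so p is inert: (p) stays prime with e=1, f=2, g=1.
Therefore p is inert.

inert


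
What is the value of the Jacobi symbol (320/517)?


Compute (320/517) via quadratic reciprocity:
  pull out 2: (2/517) = -1  (since 517 mod 8 = 5)
  pull out 2: (2/517) = -1  (since 517 mod 8 = 5)
  pull out 2: (2/517) = -1  (since 517 mod 8 = 5)
  pull out 2: (2/517) = -1  (since 517 mod 8 = 5)
  pull out 2: (2/517) = -1  (since 517 mod 8 = 5)
  pull out 2: (2/517) = -1  (since 517 mod 8 = 5)
  reciprocity: (5/517) -> +(517/5)
  reduce: (2/5)
  pull out 2: (2/5) = -1  (since 5 mod 8 = 5)
  (1/5) = 1
Product of signs = -1

-1


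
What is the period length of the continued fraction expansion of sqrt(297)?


Run the CF algorithm for sqrt(297).
a_0 = floor(sqrt(297)) = 17; set m_0=0, q_0=1.
Recurrence: m' = q*a - m,  q' = (d - m'^2)/q,  a' = floor((a_0 + m')/q').
  step 1: m=17, q=8, a=4
  step 2: m=15, q=9, a=3
  step 3: m=12, q=17, a=1
  step 4: m=5, q=16, a=1
  step 5: m=11, q=11, a=2
  step 6: m=11, q=16, a=1
  step 7: m=5, q=17, a=1
  step 8: m=12, q=9, a=3
  step 9: m=15, q=8, a=4
  step 10: m=17, q=1, a=34
a_10 = 2*a_0 = 34, so the period closes here.
sqrt(297) = [17; 4, 3, 1, 1, 2, 1, 1, 3, 4, 34]
Period length = 10

10


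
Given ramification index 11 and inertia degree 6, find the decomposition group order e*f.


|D_P| = e * f
= 11 * 6
= 66

66


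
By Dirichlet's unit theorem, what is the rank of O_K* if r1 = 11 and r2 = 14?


By Dirichlet's unit theorem:
rank = r1 + r2 - 1
= 11 + 14 - 1
= 24

24


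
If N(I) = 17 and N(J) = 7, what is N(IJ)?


N(IJ) = N(I) * N(J)
= 17 * 7
= 119

119


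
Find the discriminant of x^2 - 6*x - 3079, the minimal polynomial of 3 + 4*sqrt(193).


The element 3 + 4*sqrt(193) has minimal polynomial:
x^2 - 6*x - 3079
Discriminant = (-6)^2 - 4*(-3079)
= 36 + 12316
= 12352

12352


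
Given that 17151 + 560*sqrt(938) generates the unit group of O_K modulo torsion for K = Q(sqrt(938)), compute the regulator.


epsilon = 17151 + 560*sqrt(938)
= 34302.0000
R = ln(34302.0000)
= 10.4430

10.4430


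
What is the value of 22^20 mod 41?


p = 41 is prime and the exponent is (p-1)/2 = 20, so by Euler's criterion 22^20 = (22/41) = +1 or -1 mod 41.
Compute by square-and-multiply:
  20 = 16 + 4 (binary 10100)
  Repeated squaring mod 41: 22^1 = 22, 22^2 = 33, 22^4 = 23, 22^8 = 37, 22^16 = 16
  22^20 = 22^16 * 22^4 = 16 * 23 mod 41
    16 * 23 = 368 = 40 mod 41
  22^20 = 40 mod 41
Result 40 = p - 1 = -1 mod 41: 22 is a quadratic non-residue mod 41. As a residue in [0, p-1] the value is 40.
22^20 mod 41 = 40

40


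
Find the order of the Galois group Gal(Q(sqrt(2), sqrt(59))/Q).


The 2 square roots of distinct primes are multiplicatively independent over Q,
so [K:Q] = 2^2 and Gal(K/Q) is isomorphic to (Z/2Z)^2.
|Gal| = 2^2 = 4

4


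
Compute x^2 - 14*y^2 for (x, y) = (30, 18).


x^2 - d*y^2
= 30^2 - 14*18^2
= 900 - 4536
= -3636

-3636


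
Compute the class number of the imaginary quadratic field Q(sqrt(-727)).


K = Q(sqrt(-727)). d mod 4 = 1, so D = disc(K) = d = -727
h(K) equals the number of primitive reduced positive-definite forms (a, b, c) = a*x^2 + b*x*y + c*y^2 with b^2 - 4ac = D,
where reduced means |b| <= a <= c, with b >= 0 whenever |b| = a or a = c, and primitive means gcd(a, b, c) = 1.
Reduced forces 3a^2 <= |D| = 727, so 1 <= a <= 15; b must have the parity of D, and c = (b^2 - D)/(4a) must be an integer >= a.
Enumerate a = 1..15, b in [-a, a]:
  a=1: (1, 1, 182)  [1]
  a=2: (2, -1, 91), (2, 1, 91)  [2]
  a=3: none
  a=4: (4, -3, 46), (4, 3, 46)  [2]
  a=5..6: none
  a=7: (7, -1, 26), (7, 1, 26)  [2]
  a=8: (8, -3, 23), (8, 3, 23)  [2]
  a=9..12: none
  a=13: (13, -1, 14), (13, 1, 14)  [2]
  a=14: (14, -13, 16), (14, 13, 16)  [2]
  a=15: none
Total reduced forms: 1 + 2 + 2 + 2 + 2 + 2 + 2 = 13
h = 13

13


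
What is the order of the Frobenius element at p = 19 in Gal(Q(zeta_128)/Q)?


The Frobenius at p in Gal(Q(zeta_n)/Q) = (Z/nZ)* is the class of p, so its order is ord_128(19), the smallest k >= 1 with 19^k = 1 mod 128.
n = 128 = 2^7, phi(128) = 64; the order divides phi(n).
Divisors of 64: 1, 2, 4, 8, 16, 32, 64
Repeated squaring mod 128: 19^1 = 19, 19^2 = 105, 19^4 = 17, 19^8 = 33, 19^16 = 65, 19^32 = 1, 19^64 = 1
Test divisors in increasing order:
  k=1: 19^1 = 19 mod 128
  k=2: 19^2 = 105 mod 128
  k=4: 19^4 = 17 mod 128
  k=8: 19^8 = 33 mod 128
  k=16: 19^16 = 65 mod 128
  k=32: 19^32 = 1 mod 128  <- first divisor giving 1
Order = 32

32


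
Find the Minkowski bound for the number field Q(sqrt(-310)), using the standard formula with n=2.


d = -310, d mod 4 = 2, so disc(K) = 4d = -1240; |disc(K)| = 1240
Imaginary quadratic field, so n = 2, s = r2 = 1, r1 = 0
M = (n!/n^n) * (4/pi)^s * sqrt(|disc(K)|) = (2!/2^2) * (4/pi)^1 * sqrt(1240)
= 0.5 * 1.273240 * 35.213634
= 22.4177

22.4177


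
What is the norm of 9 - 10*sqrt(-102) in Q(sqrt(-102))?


N(a + b*sqrt(d)) = a^2 - d*b^2
= (9)^2 - (-102)*(-10)^2
= 81 + 10200
= 10281

10281


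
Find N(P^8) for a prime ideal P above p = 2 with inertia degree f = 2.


N(P^a) = p^(a*f)
= 2^(8*2)
= 2^16
= 65536

65536


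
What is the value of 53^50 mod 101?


p = 101 is prime and the exponent is (p-1)/2 = 50, so by Euler's criterion 53^50 = (53/101) = +1 or -1 mod 101.
Compute by square-and-multiply:
  50 = 32 + 16 + 2 (binary 110010)
  Repeated squaring mod 101: 53^1 = 53, 53^2 = 82, 53^4 = 58, 53^8 = 31, 53^16 = 52, 53^32 = 78
  53^50 = 53^32 * 53^16 * 53^2 = 78 * 52 * 82 mod 101
    78 * 52 = 4056 = 16 mod 101
    16 * 82 = 1312 = 100 mod 101
  53^50 = 100 mod 101
Result 100 = p - 1 = -1 mod 101: 53 is a quadratic non-residue mod 101. As a residue in [0, p-1] the value is 100.
53^50 mod 101 = 100

100


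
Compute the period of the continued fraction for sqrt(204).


Run the CF algorithm for sqrt(204).
a_0 = floor(sqrt(204)) = 14; set m_0=0, q_0=1.
Recurrence: m' = q*a - m,  q' = (d - m'^2)/q,  a' = floor((a_0 + m')/q').
  step 1: m=14, q=8, a=3
  step 2: m=10, q=13, a=1
  step 3: m=3, q=15, a=1
  step 4: m=12, q=4, a=6
  step 5: m=12, q=15, a=1
  step 6: m=3, q=13, a=1
  step 7: m=10, q=8, a=3
  step 8: m=14, q=1, a=28
a_8 = 2*a_0 = 28, so the period closes here.
sqrt(204) = [14; 3, 1, 1, 6, 1, 1, 3, 28]
Period length = 8

8


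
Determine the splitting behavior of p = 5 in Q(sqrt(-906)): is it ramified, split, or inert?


K = Q(sqrt(-906)). Since d mod 4 = 2, disc(K) = -3624.
Check p | disc: -3624 mod 5 = 1.
p does not divide disc. Compute Legendre symbol (d/p):
4^((5-1)/2) mod 5 = 1
(d/p) = 1, so p splits: (p) = P*P' with e=1, f=1, g=2.
Therefore p is split.

split


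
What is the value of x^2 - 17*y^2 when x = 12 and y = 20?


x^2 - d*y^2
= 12^2 - 17*20^2
= 144 - 6800
= -6656

-6656


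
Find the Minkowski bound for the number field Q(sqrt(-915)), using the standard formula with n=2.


d = -915, d mod 4 = 1, so disc(K) = d = -915; |disc(K)| = 915
Imaginary quadratic field, so n = 2, s = r2 = 1, r1 = 0
M = (n!/n^n) * (4/pi)^s * sqrt(|disc(K)|) = (2!/2^2) * (4/pi)^1 * sqrt(915)
= 0.5 * 1.273240 * 30.248967
= 19.2571

19.2571


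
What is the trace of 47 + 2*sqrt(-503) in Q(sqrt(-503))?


Tr(a + b*sqrt(d)) = (a + b*sqrt(d)) + (a - b*sqrt(d)) = 2a
= 2 * (47)
= 94

94


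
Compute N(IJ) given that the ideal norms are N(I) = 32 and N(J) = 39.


N(IJ) = N(I) * N(J)
= 32 * 39
= 1248

1248


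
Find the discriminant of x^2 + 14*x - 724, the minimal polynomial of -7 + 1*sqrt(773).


The element -7 + 1*sqrt(773) has minimal polynomial:
x^2 + 14*x - 724
Discriminant = (14)^2 - 4*(-724)
= 196 + 2896
= 3092

3092


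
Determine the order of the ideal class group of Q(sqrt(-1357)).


K = Q(sqrt(-1357)). d mod 4 = 3, so D = disc(K) = 4d = -5428
h(K) equals the number of primitive reduced positive-definite forms (a, b, c) = a*x^2 + b*x*y + c*y^2 with b^2 - 4ac = D,
where reduced means |b| <= a <= c, with b >= 0 whenever |b| = a or a = c, and primitive means gcd(a, b, c) = 1.
Reduced forces 3a^2 <= |D| = 5428, so 1 <= a <= 42; b must have the parity of D, and c = (b^2 - D)/(4a) must be an integer >= a.
Enumerate a = 1..42, b in [-a, a]:
  a=1: (1, 0, 1357)  [1]
  a=2: (2, 2, 679)  [1]
  a=3..6: none
  a=7: (7, -2, 194), (7, 2, 194)  [2]
  a=8..13: none
  a=14: (14, -2, 97), (14, 2, 97)  [2]
  a=15..18: none
  a=19: (19, -14, 74), (19, 14, 74)  [2]
  a=20..22: none
  a=23: (23, 0, 59)  [1]
  a=24..28: none
  a=29: (29, -16, 49), (29, 16, 49)  [2]
  a=30: none
  a=31: (31, -20, 47), (31, 20, 47)  [2]
  a=32..36: none
  a=37: (37, -14, 38), (37, 14, 38)  [2]
  a=38..40: none
  a=41: (41, 36, 41)  [1]
  a=42: none
Total reduced forms: 1 + 1 + 2 + 2 + 2 + 1 + 2 + 2 + 2 + 1 = 16
h = 16

16


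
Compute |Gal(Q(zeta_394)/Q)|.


|Gal(Q(zeta_394)/Q)| = phi(394)
= 196

196


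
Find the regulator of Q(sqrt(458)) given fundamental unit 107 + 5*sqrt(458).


epsilon = 107 + 5*sqrt(458)
= 214.0047
R = ln(214.0047)
= 5.3660

5.3660


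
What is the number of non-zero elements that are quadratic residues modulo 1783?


For prime p, the number of non-zero quadratic residues is (p-1)/2.
= (1783-1)/2
= 891

891


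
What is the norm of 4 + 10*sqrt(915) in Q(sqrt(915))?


N(a + b*sqrt(d)) = a^2 - d*b^2
= (4)^2 - (915)*(10)^2
= 16 - 91500
= -91484

-91484


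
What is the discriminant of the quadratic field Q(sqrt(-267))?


For K = Q(sqrt(d)) with d squarefree: disc(K) = d if d = 1 mod 4, and disc(K) = 4d if d = 2 or 3 mod 4.
Here d = -267, and d mod 4 = 1.
d = 1 mod 4 (O_K = Z[(1+sqrt(d))/2]), so disc(K) = d = -267

-267


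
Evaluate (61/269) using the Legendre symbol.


p = 269 is prime, so compute (61/269) with the reciprocity algorithm (Jacobi-symbol steps: pull out 2s via (2/n), flip via reciprocity, reduce):
  reciprocity: (61/269) -> +(269/61)
  reduce: (25/61)
  reciprocity: (25/61) -> +(61/25)
  reduce: (11/25)
  reciprocity: (11/25) -> +(25/11)
  reduce: (3/11)
  reciprocity: (3/11) -> -(11/3)
  reduce: (2/3)
  pull out 2: (2/3) = -1  (since 3 mod 8 = 3)
  (1/3) = 1
Product of signs = 1
(61/269) = 1

1


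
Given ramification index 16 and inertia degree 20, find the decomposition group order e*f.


|D_P| = e * f
= 16 * 20
= 320

320


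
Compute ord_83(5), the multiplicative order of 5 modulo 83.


We want ord_83(5), the smallest k >= 1 with 5^k = 1 mod 83.
n = 83 = 83, phi(83) = 82; the order divides phi(n).
Divisors of 82: 1, 2, 41, 82
Repeated squaring mod 83: 5^1 = 5, 5^2 = 25, 5^4 = 44, 5^8 = 27, 5^16 = 65, 5^32 = 75, 5^64 = 64
Test divisors in increasing order:
  k=1: 5^1 = 5 mod 83
  k=2: 5^2 = 25 mod 83
  k=41: 5^41 = 75 * 27 * 5 = 82 mod 83
  k=82: 5^82 = 64 * 65 * 25 = 1 mod 83  <- first divisor giving 1
Order = 82

82


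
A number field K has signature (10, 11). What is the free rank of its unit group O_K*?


By Dirichlet's unit theorem:
rank = r1 + r2 - 1
= 10 + 11 - 1
= 20

20


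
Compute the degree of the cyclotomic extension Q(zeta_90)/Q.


The degree equals Euler's totient phi(90).
90 = 2 * 3^2 * 5
phi(90) = 24

24


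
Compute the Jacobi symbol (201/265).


Compute (201/265) via quadratic reciprocity:
  reciprocity: (201/265) -> +(265/201)
  reduce: (64/201)
  pull out 2: (2/201) = +1  (since 201 mod 8 = 1)
  pull out 2: (2/201) = +1  (since 201 mod 8 = 1)
  pull out 2: (2/201) = +1  (since 201 mod 8 = 1)
  pull out 2: (2/201) = +1  (since 201 mod 8 = 1)
  pull out 2: (2/201) = +1  (since 201 mod 8 = 1)
  pull out 2: (2/201) = +1  (since 201 mod 8 = 1)
  (1/201) = 1
Product of signs = 1

1


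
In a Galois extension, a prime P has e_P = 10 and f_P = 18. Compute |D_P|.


|D_P| = e * f
= 10 * 18
= 180

180


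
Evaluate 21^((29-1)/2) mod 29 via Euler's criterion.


p = 29 is prime and the exponent is (p-1)/2 = 14, so by Euler's criterion 21^14 = (21/29) = +1 or -1 mod 29.
Compute by square-and-multiply:
  14 = 8 + 4 + 2 (binary 1110)
  Repeated squaring mod 29: 21^1 = 21, 21^2 = 6, 21^4 = 7, 21^8 = 20
  21^14 = 21^8 * 21^4 * 21^2 = 20 * 7 * 6 mod 29
    20 * 7 = 140 = 24 mod 29
    24 * 6 = 144 = 28 mod 29
  21^14 = 28 mod 29
Result 28 = p - 1 = -1 mod 29: 21 is a quadratic non-residue mod 29. As a residue in [0, p-1] the value is 28.
21^14 mod 29 = 28

28


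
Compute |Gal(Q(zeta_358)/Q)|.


|Gal(Q(zeta_358)/Q)| = phi(358)
= 178

178


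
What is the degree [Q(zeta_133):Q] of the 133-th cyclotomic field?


The degree equals Euler's totient phi(133).
133 = 7 * 19
phi(133) = 108

108


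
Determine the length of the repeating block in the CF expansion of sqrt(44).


Run the CF algorithm for sqrt(44).
a_0 = floor(sqrt(44)) = 6; set m_0=0, q_0=1.
Recurrence: m' = q*a - m,  q' = (d - m'^2)/q,  a' = floor((a_0 + m')/q').
  step 1: m=6, q=8, a=1
  step 2: m=2, q=5, a=1
  step 3: m=3, q=7, a=1
  step 4: m=4, q=4, a=2
  step 5: m=4, q=7, a=1
  step 6: m=3, q=5, a=1
  step 7: m=2, q=8, a=1
  step 8: m=6, q=1, a=12
a_8 = 2*a_0 = 12, so the period closes here.
sqrt(44) = [6; 1, 1, 1, 2, 1, 1, 1, 12]
Period length = 8

8


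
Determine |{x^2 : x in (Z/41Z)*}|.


For prime p, the number of non-zero quadratic residues is (p-1)/2.
= (41-1)/2
= 20

20


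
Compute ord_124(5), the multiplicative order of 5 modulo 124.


We want ord_124(5), the smallest k >= 1 with 5^k = 1 mod 124.
n = 124 = 2^2 * 31, phi(124) = 60; the order divides phi(n).
Divisors of 60: 1, 2, 3, 4, 5, 6, 10, 12, 15, 20, 30, 60
Repeated squaring mod 124: 5^1 = 5, 5^2 = 25, 5^4 = 5, 5^8 = 25, 5^16 = 5, 5^32 = 25
Test divisors in increasing order:
  k=1: 5^1 = 5 mod 124
  k=2: 5^2 = 25 mod 124
  k=3: 5^3 = 25 * 5 = 1 mod 124  <- first divisor giving 1
Order = 3

3


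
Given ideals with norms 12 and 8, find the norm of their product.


N(IJ) = N(I) * N(J)
= 12 * 8
= 96

96


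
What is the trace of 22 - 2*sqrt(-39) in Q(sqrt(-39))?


Tr(a + b*sqrt(d)) = (a + b*sqrt(d)) + (a - b*sqrt(d)) = 2a
= 2 * (22)
= 44

44


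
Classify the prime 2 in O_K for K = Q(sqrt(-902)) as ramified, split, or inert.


K = Q(sqrt(-902)). Since d mod 4 = 2, disc(K) = -3608.
Check p | disc: -3608 mod 2 = 0.
p divides disc, so p ramifies: (p) = P^2 with e=2, f=1, g=1.
Therefore p is ramified.

ramified


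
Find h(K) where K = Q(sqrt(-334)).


K = Q(sqrt(-334)). d mod 4 = 2, so D = disc(K) = 4d = -1336
h(K) equals the number of primitive reduced positive-definite forms (a, b, c) = a*x^2 + b*x*y + c*y^2 with b^2 - 4ac = D,
where reduced means |b| <= a <= c, with b >= 0 whenever |b| = a or a = c, and primitive means gcd(a, b, c) = 1.
Reduced forces 3a^2 <= |D| = 1336, so 1 <= a <= 21; b must have the parity of D, and c = (b^2 - D)/(4a) must be an integer >= a.
Enumerate a = 1..21, b in [-a, a]:
  a=1: (1, 0, 334)  [1]
  a=2: (2, 0, 167)  [1]
  a=3..4: none
  a=5: (5, -2, 67), (5, 2, 67)  [2]
  a=6: none
  a=7: (7, -6, 49), (7, 6, 49)  [2]
  a=8..9: none
  a=10: (10, -8, 35), (10, 8, 35)  [2]
  a=11..12: none
  a=13: (13, -4, 26), (13, 4, 26)  [2]
  a=14: (14, -8, 25), (14, 8, 25)  [2]
  a=15..21: none
Total reduced forms: 1 + 1 + 2 + 2 + 2 + 2 + 2 = 12
h = 12

12


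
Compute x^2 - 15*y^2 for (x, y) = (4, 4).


x^2 - d*y^2
= 4^2 - 15*4^2
= 16 - 240
= -224

-224


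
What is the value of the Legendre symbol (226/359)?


p = 359 is prime, so compute (226/359) with the reciprocity algorithm (Jacobi-symbol steps: pull out 2s via (2/n), flip via reciprocity, reduce):
  pull out 2: (2/359) = +1  (since 359 mod 8 = 7)
  reciprocity: (113/359) -> +(359/113)
  reduce: (20/113)
  pull out 2: (2/113) = +1  (since 113 mod 8 = 1)
  pull out 2: (2/113) = +1  (since 113 mod 8 = 1)
  reciprocity: (5/113) -> +(113/5)
  reduce: (3/5)
  reciprocity: (3/5) -> +(5/3)
  reduce: (2/3)
  pull out 2: (2/3) = -1  (since 3 mod 8 = 3)
  (1/3) = 1
Product of signs = -1
(226/359) = -1

-1


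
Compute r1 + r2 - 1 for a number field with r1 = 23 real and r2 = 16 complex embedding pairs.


By Dirichlet's unit theorem:
rank = r1 + r2 - 1
= 23 + 16 - 1
= 38

38


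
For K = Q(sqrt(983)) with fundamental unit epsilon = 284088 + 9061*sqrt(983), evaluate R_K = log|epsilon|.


epsilon = 284088 + 9061*sqrt(983)
= 568176.0000
R = ln(568176.0000)
= 13.2502

13.2502


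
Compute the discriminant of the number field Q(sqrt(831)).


For K = Q(sqrt(d)) with d squarefree: disc(K) = d if d = 1 mod 4, and disc(K) = 4d if d = 2 or 3 mod 4.
Here d = 831, and d mod 4 = 3.
d = 3 mod 4, not 1 (O_K = Z[sqrt(d)]), so disc(K) = 4d = 4 * (831) = 3324

3324


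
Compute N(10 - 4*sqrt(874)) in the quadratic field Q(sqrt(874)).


N(a + b*sqrt(d)) = a^2 - d*b^2
= (10)^2 - (874)*(-4)^2
= 100 - 13984
= -13884

-13884


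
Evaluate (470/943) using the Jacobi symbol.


Compute (470/943) via quadratic reciprocity:
  pull out 2: (2/943) = +1  (since 943 mod 8 = 7)
  reciprocity: (235/943) -> -(943/235)
  reduce: (3/235)
  reciprocity: (3/235) -> -(235/3)
  reduce: (1/3)
  (1/3) = 1
Product of signs = 1

1


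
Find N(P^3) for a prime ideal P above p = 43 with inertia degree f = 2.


N(P^a) = p^(a*f)
= 43^(3*2)
= 43^6
= 6321363049

6321363049


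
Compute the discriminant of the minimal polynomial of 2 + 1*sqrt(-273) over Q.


The element 2 + 1*sqrt(-273) has minimal polynomial:
x^2 - 4*x + 277
Discriminant = (-4)^2 - 4*(277)
= 16 - 1108
= -1092

-1092


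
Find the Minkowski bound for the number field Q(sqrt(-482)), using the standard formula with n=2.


d = -482, d mod 4 = 2, so disc(K) = 4d = -1928; |disc(K)| = 1928
Imaginary quadratic field, so n = 2, s = r2 = 1, r1 = 0
M = (n!/n^n) * (4/pi)^s * sqrt(|disc(K)|) = (2!/2^2) * (4/pi)^1 * sqrt(1928)
= 0.5 * 1.273240 * 43.908997
= 27.9533

27.9533


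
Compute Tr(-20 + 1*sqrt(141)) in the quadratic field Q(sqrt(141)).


Tr(a + b*sqrt(d)) = (a + b*sqrt(d)) + (a - b*sqrt(d)) = 2a
= 2 * (-20)
= -40

-40


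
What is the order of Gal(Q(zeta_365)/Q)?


|Gal(Q(zeta_365)/Q)| = phi(365)
= 288

288


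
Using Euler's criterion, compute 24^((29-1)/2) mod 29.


p = 29 is prime and the exponent is (p-1)/2 = 14, so by Euler's criterion 24^14 = (24/29) = +1 or -1 mod 29.
Compute by square-and-multiply:
  14 = 8 + 4 + 2 (binary 1110)
  Repeated squaring mod 29: 24^1 = 24, 24^2 = 25, 24^4 = 16, 24^8 = 24
  24^14 = 24^8 * 24^4 * 24^2 = 24 * 16 * 25 mod 29
    24 * 16 = 384 = 7 mod 29
    7 * 25 = 175 = 1 mod 29
  24^14 = 1 mod 29
Result 1: 24 is a quadratic residue mod 29.
24^14 mod 29 = 1

1


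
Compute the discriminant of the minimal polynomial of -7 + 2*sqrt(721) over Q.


The element -7 + 2*sqrt(721) has minimal polynomial:
x^2 + 14*x - 2835
Discriminant = (14)^2 - 4*(-2835)
= 196 + 11340
= 11536

11536


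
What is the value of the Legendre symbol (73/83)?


p = 83 is prime, so compute (73/83) with the reciprocity algorithm (Jacobi-symbol steps: pull out 2s via (2/n), flip via reciprocity, reduce):
  reciprocity: (73/83) -> +(83/73)
  reduce: (10/73)
  pull out 2: (2/73) = +1  (since 73 mod 8 = 1)
  reciprocity: (5/73) -> +(73/5)
  reduce: (3/5)
  reciprocity: (3/5) -> +(5/3)
  reduce: (2/3)
  pull out 2: (2/3) = -1  (since 3 mod 8 = 3)
  (1/3) = 1
Product of signs = -1
(73/83) = -1

-1


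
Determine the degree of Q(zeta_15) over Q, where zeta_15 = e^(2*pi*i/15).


The degree equals Euler's totient phi(15).
15 = 3 * 5
phi(15) = 8

8


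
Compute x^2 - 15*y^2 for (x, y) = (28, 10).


x^2 - d*y^2
= 28^2 - 15*10^2
= 784 - 1500
= -716

-716


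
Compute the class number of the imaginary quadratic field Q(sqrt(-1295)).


K = Q(sqrt(-1295)). d mod 4 = 1, so D = disc(K) = d = -1295
h(K) equals the number of primitive reduced positive-definite forms (a, b, c) = a*x^2 + b*x*y + c*y^2 with b^2 - 4ac = D,
where reduced means |b| <= a <= c, with b >= 0 whenever |b| = a or a = c, and primitive means gcd(a, b, c) = 1.
Reduced forces 3a^2 <= |D| = 1295, so 1 <= a <= 20; b must have the parity of D, and c = (b^2 - D)/(4a) must be an integer >= a.
Enumerate a = 1..20, b in [-a, a]:
  a=1: (1, 1, 324)  [1]
  a=2: (2, -1, 162), (2, 1, 162)  [2]
  a=3: (3, -1, 108), (3, 1, 108)  [2]
  a=4: (4, -1, 81), (4, 1, 81)  [2]
  a=5: (5, 5, 66)  [1]
  a=6: (6, -5, 55), (6, -1, 54), (6, 1, 54), (6, 5, 55)  [4]
  a=7: (7, 7, 48)  [1]
  a=8: (8, -7, 42), (8, 7, 42)  [2]
  a=9: (9, -1, 36), (9, 1, 36)  [2]
  a=10: (10, -5, 33), (10, 5, 33)  [2]
  a=11: (11, -5, 30), (11, 5, 30)  [2]
  a=12: (12, -7, 28), (12, -1, 27), (12, 1, 27), (12, 7, 28)  [4]
  a=13: none
  a=14: (14, -7, 24), (14, 7, 24)  [2]
  a=15: (15, -5, 22), (15, 5, 22)  [2]
  a=16: (16, -7, 21), (16, 7, 21)  [2]
  a=17: none
  a=18: (18, -17, 22), (18, 1, 18), (18, 17, 22)  [3]
  a=19: (19, -15, 20), (19, 15, 20)  [2]
  a=20: none
Total reduced forms: 1 + 2 + 2 + 2 + 1 + 4 + 1 + 2 + 2 + 2 + 2 + 4 + 2 + 2 + 2 + 3 + 2 = 36
h = 36

36


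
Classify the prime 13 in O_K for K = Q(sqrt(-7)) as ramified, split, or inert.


K = Q(sqrt(-7)). Since d mod 4 = 1, disc(K) = -7.
Check p | disc: -7 mod 13 = 6.
p does not divide disc. Compute Legendre symbol (d/p):
6^((13-1)/2) mod 13 = -1
(d/p) = -1, so p is inert: (p) stays prime with e=1, f=2, g=1.
Therefore p is inert.

inert


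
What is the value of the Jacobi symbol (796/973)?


Compute (796/973) via quadratic reciprocity:
  pull out 2: (2/973) = -1  (since 973 mod 8 = 5)
  pull out 2: (2/973) = -1  (since 973 mod 8 = 5)
  reciprocity: (199/973) -> +(973/199)
  reduce: (177/199)
  reciprocity: (177/199) -> +(199/177)
  reduce: (22/177)
  pull out 2: (2/177) = +1  (since 177 mod 8 = 1)
  reciprocity: (11/177) -> +(177/11)
  reduce: (1/11)
  (1/11) = 1
Product of signs = 1

1


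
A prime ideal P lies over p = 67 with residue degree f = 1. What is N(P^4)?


N(P^a) = p^(a*f)
= 67^(4*1)
= 67^4
= 20151121

20151121


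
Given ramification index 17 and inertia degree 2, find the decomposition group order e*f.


|D_P| = e * f
= 17 * 2
= 34

34


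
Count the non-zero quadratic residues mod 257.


For prime p, the number of non-zero quadratic residues is (p-1)/2.
= (257-1)/2
= 128

128


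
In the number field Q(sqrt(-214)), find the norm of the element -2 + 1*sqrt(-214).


N(a + b*sqrt(d)) = a^2 - d*b^2
= (-2)^2 - (-214)*(1)^2
= 4 + 214
= 218

218


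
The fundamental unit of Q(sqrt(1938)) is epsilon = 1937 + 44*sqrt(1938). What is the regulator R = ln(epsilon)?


epsilon = 1937 + 44*sqrt(1938)
= 3873.9997
R = ln(3873.9997)
= 8.2620

8.2620


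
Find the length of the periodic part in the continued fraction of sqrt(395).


Run the CF algorithm for sqrt(395).
a_0 = floor(sqrt(395)) = 19; set m_0=0, q_0=1.
Recurrence: m' = q*a - m,  q' = (d - m'^2)/q,  a' = floor((a_0 + m')/q').
  step 1: m=19, q=34, a=1
  step 2: m=15, q=5, a=6
  step 3: m=15, q=34, a=1
  step 4: m=19, q=1, a=38
a_4 = 2*a_0 = 38, so the period closes here.
sqrt(395) = [19; 1, 6, 1, 38]
Period length = 4

4


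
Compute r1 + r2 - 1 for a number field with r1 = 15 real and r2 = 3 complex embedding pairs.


By Dirichlet's unit theorem:
rank = r1 + r2 - 1
= 15 + 3 - 1
= 17

17


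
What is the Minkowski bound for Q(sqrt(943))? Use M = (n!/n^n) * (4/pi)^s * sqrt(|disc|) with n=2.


d = 943, d mod 4 = 3, so disc(K) = 4d = 3772; |disc(K)| = 3772
Real quadratic field, so n = 2, s = r2 = 0, r1 = 2
M = (n!/n^n) * (4/pi)^s * sqrt(|disc(K)|) = (2!/2^2) * (4/pi)^0 * sqrt(3772)
= 0.5 * 1.000000 * 61.416610
= 30.7083

30.7083


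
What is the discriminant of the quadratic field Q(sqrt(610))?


For K = Q(sqrt(d)) with d squarefree: disc(K) = d if d = 1 mod 4, and disc(K) = 4d if d = 2 or 3 mod 4.
Here d = 610, and d mod 4 = 2.
d = 2 mod 4, not 1 (O_K = Z[sqrt(d)]), so disc(K) = 4d = 4 * (610) = 2440

2440


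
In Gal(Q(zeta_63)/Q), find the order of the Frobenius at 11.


The Frobenius at p in Gal(Q(zeta_n)/Q) = (Z/nZ)* is the class of p, so its order is ord_63(11), the smallest k >= 1 with 11^k = 1 mod 63.
n = 63 = 3^2 * 7, phi(63) = 36; the order divides phi(n).
Divisors of 36: 1, 2, 3, 4, 6, 9, 12, 18, 36
Repeated squaring mod 63: 11^1 = 11, 11^2 = 58, 11^4 = 25, 11^8 = 58, 11^16 = 25, 11^32 = 58
Test divisors in increasing order:
  k=1: 11^1 = 11 mod 63
  k=2: 11^2 = 58 mod 63
  k=3: 11^3 = 58 * 11 = 8 mod 63
  k=4: 11^4 = 25 mod 63
  k=6: 11^6 = 25 * 58 = 1 mod 63  <- first divisor giving 1
Order = 6

6


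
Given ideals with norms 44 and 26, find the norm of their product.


N(IJ) = N(I) * N(J)
= 44 * 26
= 1144

1144


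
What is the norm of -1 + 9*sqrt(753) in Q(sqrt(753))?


N(a + b*sqrt(d)) = a^2 - d*b^2
= (-1)^2 - (753)*(9)^2
= 1 - 60993
= -60992

-60992


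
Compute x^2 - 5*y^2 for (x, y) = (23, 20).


x^2 - d*y^2
= 23^2 - 5*20^2
= 529 - 2000
= -1471

-1471


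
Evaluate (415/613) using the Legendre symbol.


p = 613 is prime, so compute (415/613) with the reciprocity algorithm (Jacobi-symbol steps: pull out 2s via (2/n), flip via reciprocity, reduce):
  reciprocity: (415/613) -> +(613/415)
  reduce: (198/415)
  pull out 2: (2/415) = +1  (since 415 mod 8 = 7)
  reciprocity: (99/415) -> -(415/99)
  reduce: (19/99)
  reciprocity: (19/99) -> -(99/19)
  reduce: (4/19)
  pull out 2: (2/19) = -1  (since 19 mod 8 = 3)
  pull out 2: (2/19) = -1  (since 19 mod 8 = 3)
  (1/19) = 1
Product of signs = 1
(415/613) = 1

1


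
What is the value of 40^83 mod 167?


p = 167 is prime and the exponent is (p-1)/2 = 83, so by Euler's criterion 40^83 = (40/167) = +1 or -1 mod 167.
Compute by square-and-multiply:
  83 = 64 + 16 + 2 + 1 (binary 1010011)
  Repeated squaring mod 167: 40^1 = 40, 40^2 = 97, 40^4 = 57, 40^8 = 76, 40^16 = 98, 40^32 = 85, 40^64 = 44
  40^83 = 40^64 * 40^16 * 40^2 * 40^1 = 44 * 98 * 97 * 40 mod 167
    44 * 98 = 4312 = 137 mod 167
    137 * 97 = 13289 = 96 mod 167
    96 * 40 = 3840 = 166 mod 167
  40^83 = 166 mod 167
Result 166 = p - 1 = -1 mod 167: 40 is a quadratic non-residue mod 167. As a residue in [0, p-1] the value is 166.
40^83 mod 167 = 166

166


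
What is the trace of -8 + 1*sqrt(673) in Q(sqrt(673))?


Tr(a + b*sqrt(d)) = (a + b*sqrt(d)) + (a - b*sqrt(d)) = 2a
= 2 * (-8)
= -16

-16


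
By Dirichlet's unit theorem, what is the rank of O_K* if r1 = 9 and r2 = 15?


By Dirichlet's unit theorem:
rank = r1 + r2 - 1
= 9 + 15 - 1
= 23

23


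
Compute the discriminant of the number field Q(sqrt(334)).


For K = Q(sqrt(d)) with d squarefree: disc(K) = d if d = 1 mod 4, and disc(K) = 4d if d = 2 or 3 mod 4.
Here d = 334, and d mod 4 = 2.
d = 2 mod 4, not 1 (O_K = Z[sqrt(d)]), so disc(K) = 4d = 4 * (334) = 1336

1336


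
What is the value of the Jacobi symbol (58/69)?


Compute (58/69) via quadratic reciprocity:
  pull out 2: (2/69) = -1  (since 69 mod 8 = 5)
  reciprocity: (29/69) -> +(69/29)
  reduce: (11/29)
  reciprocity: (11/29) -> +(29/11)
  reduce: (7/11)
  reciprocity: (7/11) -> -(11/7)
  reduce: (4/7)
  pull out 2: (2/7) = +1  (since 7 mod 8 = 7)
  pull out 2: (2/7) = +1  (since 7 mod 8 = 7)
  (1/7) = 1
Product of signs = 1

1


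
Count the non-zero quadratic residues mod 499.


For prime p, the number of non-zero quadratic residues is (p-1)/2.
= (499-1)/2
= 249

249


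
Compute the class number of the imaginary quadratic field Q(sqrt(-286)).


K = Q(sqrt(-286)). d mod 4 = 2, so D = disc(K) = 4d = -1144
h(K) equals the number of primitive reduced positive-definite forms (a, b, c) = a*x^2 + b*x*y + c*y^2 with b^2 - 4ac = D,
where reduced means |b| <= a <= c, with b >= 0 whenever |b| = a or a = c, and primitive means gcd(a, b, c) = 1.
Reduced forces 3a^2 <= |D| = 1144, so 1 <= a <= 19; b must have the parity of D, and c = (b^2 - D)/(4a) must be an integer >= a.
Enumerate a = 1..19, b in [-a, a]:
  a=1: (1, 0, 286)  [1]
  a=2: (2, 0, 143)  [1]
  a=3..4: none
  a=5: (5, -4, 58), (5, 4, 58)  [2]
  a=6: none
  a=7: (7, -2, 41), (7, 2, 41)  [2]
  a=8..9: none
  a=10: (10, -4, 29), (10, 4, 29)  [2]
  a=11: (11, 0, 26)  [1]
  a=12: none
  a=13: (13, 0, 22)  [1]
  a=14: (14, -12, 23), (14, 12, 23)  [2]
  a=15..19: none
Total reduced forms: 1 + 1 + 2 + 2 + 2 + 1 + 1 + 2 = 12
h = 12

12


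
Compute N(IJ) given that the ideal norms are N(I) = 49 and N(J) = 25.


N(IJ) = N(I) * N(J)
= 49 * 25
= 1225

1225


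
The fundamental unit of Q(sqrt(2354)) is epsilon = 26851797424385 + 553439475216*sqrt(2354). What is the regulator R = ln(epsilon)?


epsilon = 26851797424385 + 553439475216*sqrt(2354)
= 5.3704e+13
R = ln(5.3704e+13)
= 31.6145

31.6145


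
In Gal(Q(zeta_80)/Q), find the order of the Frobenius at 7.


The Frobenius at p in Gal(Q(zeta_n)/Q) = (Z/nZ)* is the class of p, so its order is ord_80(7), the smallest k >= 1 with 7^k = 1 mod 80.
n = 80 = 2^4 * 5, phi(80) = 32; the order divides phi(n).
Divisors of 32: 1, 2, 4, 8, 16, 32
Repeated squaring mod 80: 7^1 = 7, 7^2 = 49, 7^4 = 1, 7^8 = 1, 7^16 = 1, 7^32 = 1
Test divisors in increasing order:
  k=1: 7^1 = 7 mod 80
  k=2: 7^2 = 49 mod 80
  k=4: 7^4 = 1 mod 80  <- first divisor giving 1
Order = 4

4


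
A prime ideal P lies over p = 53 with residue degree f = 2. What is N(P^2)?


N(P^a) = p^(a*f)
= 53^(2*2)
= 53^4
= 7890481

7890481


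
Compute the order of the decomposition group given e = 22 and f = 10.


|D_P| = e * f
= 22 * 10
= 220

220


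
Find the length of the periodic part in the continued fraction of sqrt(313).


Run the CF algorithm for sqrt(313).
a_0 = floor(sqrt(313)) = 17; set m_0=0, q_0=1.
Recurrence: m' = q*a - m,  q' = (d - m'^2)/q,  a' = floor((a_0 + m')/q').
  step 1: m=17, q=24, a=1
  step 2: m=7, q=11, a=2
  step 3: m=15, q=8, a=4
  step 4: m=17, q=3, a=11
  step 5: m=16, q=19, a=1
  step 6: m=3, q=16, a=1
  step 7: m=13, q=9, a=3
  step 8: m=14, q=13, a=2
  step 9: m=12, q=13, a=2
  step 10: m=14, q=9, a=3
  step 11: m=13, q=16, a=1
  step 12: m=3, q=19, a=1
  step 13: m=16, q=3, a=11
  step 14: m=17, q=8, a=4
  step 15: m=15, q=11, a=2
  step 16: m=7, q=24, a=1
  step 17: m=17, q=1, a=34
a_17 = 2*a_0 = 34, so the period closes here.
sqrt(313) = [17; 1, 2, 4, 11, 1, 1, 3, 2, 2, 3, 1, 1, 11, 4, 2, 1, 34]
Period length = 17

17


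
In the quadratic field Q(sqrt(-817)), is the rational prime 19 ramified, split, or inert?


K = Q(sqrt(-817)). Since d mod 4 = 3, disc(K) = -3268.
Check p | disc: -3268 mod 19 = 0.
p divides disc, so p ramifies: (p) = P^2 with e=2, f=1, g=1.
Therefore p is ramified.

ramified


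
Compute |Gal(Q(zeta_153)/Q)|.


|Gal(Q(zeta_153)/Q)| = phi(153)
= 96

96


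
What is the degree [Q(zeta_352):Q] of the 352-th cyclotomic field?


The degree equals Euler's totient phi(352).
352 = 2^5 * 11
phi(352) = 160

160


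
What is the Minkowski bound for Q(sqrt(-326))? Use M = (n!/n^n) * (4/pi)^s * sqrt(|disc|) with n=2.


d = -326, d mod 4 = 2, so disc(K) = 4d = -1304; |disc(K)| = 1304
Imaginary quadratic field, so n = 2, s = r2 = 1, r1 = 0
M = (n!/n^n) * (4/pi)^s * sqrt(|disc(K)|) = (2!/2^2) * (4/pi)^1 * sqrt(1304)
= 0.5 * 1.273240 * 36.110940
= 22.9889

22.9889


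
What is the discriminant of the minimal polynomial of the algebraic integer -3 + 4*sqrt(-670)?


The element -3 + 4*sqrt(-670) has minimal polynomial:
x^2 + 6*x + 10729
Discriminant = (6)^2 - 4*(10729)
= 36 - 42916
= -42880

-42880


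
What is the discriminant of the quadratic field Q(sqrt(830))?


For K = Q(sqrt(d)) with d squarefree: disc(K) = d if d = 1 mod 4, and disc(K) = 4d if d = 2 or 3 mod 4.
Here d = 830, and d mod 4 = 2.
d = 2 mod 4, not 1 (O_K = Z[sqrt(d)]), so disc(K) = 4d = 4 * (830) = 3320

3320


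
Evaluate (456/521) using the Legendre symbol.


p = 521 is prime, so compute (456/521) with the reciprocity algorithm (Jacobi-symbol steps: pull out 2s via (2/n), flip via reciprocity, reduce):
  pull out 2: (2/521) = +1  (since 521 mod 8 = 1)
  pull out 2: (2/521) = +1  (since 521 mod 8 = 1)
  pull out 2: (2/521) = +1  (since 521 mod 8 = 1)
  reciprocity: (57/521) -> +(521/57)
  reduce: (8/57)
  pull out 2: (2/57) = +1  (since 57 mod 8 = 1)
  pull out 2: (2/57) = +1  (since 57 mod 8 = 1)
  pull out 2: (2/57) = +1  (since 57 mod 8 = 1)
  (1/57) = 1
Product of signs = 1
(456/521) = 1

1


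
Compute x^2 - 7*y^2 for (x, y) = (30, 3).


x^2 - d*y^2
= 30^2 - 7*3^2
= 900 - 63
= 837

837


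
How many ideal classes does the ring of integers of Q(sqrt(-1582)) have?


K = Q(sqrt(-1582)). d mod 4 = 2, so D = disc(K) = 4d = -6328
h(K) equals the number of primitive reduced positive-definite forms (a, b, c) = a*x^2 + b*x*y + c*y^2 with b^2 - 4ac = D,
where reduced means |b| <= a <= c, with b >= 0 whenever |b| = a or a = c, and primitive means gcd(a, b, c) = 1.
Reduced forces 3a^2 <= |D| = 6328, so 1 <= a <= 45; b must have the parity of D, and c = (b^2 - D)/(4a) must be an integer >= a.
Enumerate a = 1..45, b in [-a, a]:
  a=1: (1, 0, 1582)  [1]
  a=2: (2, 0, 791)  [1]
  a=3..6: none
  a=7: (7, 0, 226)  [1]
  a=8..12: none
  a=13: (13, -4, 122), (13, 4, 122)  [2]
  a=14: (14, 0, 113)  [1]
  a=15..16: none
  a=17: (17, -8, 94), (17, 8, 94)  [2]
  a=18..25: none
  a=26: (26, -4, 61), (26, 4, 61)  [2]
  a=27..28: none
  a=29: (29, -20, 58), (29, 20, 58)  [2]
  a=30..33: none
  a=34: (34, -8, 47), (34, 8, 47)  [2]
  a=35..36: none
  a=37: (37, -6, 43), (37, 6, 43)  [2]
  a=38..45: none
Total reduced forms: 1 + 1 + 1 + 2 + 1 + 2 + 2 + 2 + 2 + 2 = 16
h = 16

16


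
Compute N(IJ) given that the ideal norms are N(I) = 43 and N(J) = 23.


N(IJ) = N(I) * N(J)
= 43 * 23
= 989

989


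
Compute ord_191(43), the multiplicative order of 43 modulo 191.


We want ord_191(43), the smallest k >= 1 with 43^k = 1 mod 191.
n = 191 = 191, phi(191) = 190; the order divides phi(n).
Divisors of 190: 1, 2, 5, 10, 19, 38, 95, 190
Repeated squaring mod 191: 43^1 = 43, 43^2 = 130, 43^4 = 92, 43^8 = 60, 43^16 = 162, 43^32 = 77, 43^64 = 8, 43^128 = 64
Test divisors in increasing order:
  k=1: 43^1 = 43 mod 191
  k=2: 43^2 = 130 mod 191
  k=5: 43^5 = 92 * 43 = 136 mod 191
  k=10: 43^10 = 60 * 130 = 160 mod 191
  k=19: 43^19 = 162 * 130 * 43 = 49 mod 191
  k=38: 43^38 = 77 * 92 * 130 = 109 mod 191
  k=95: 43^95 = 8 * 162 * 60 * 92 * 130 * 43 = 1 mod 191  <- first divisor giving 1
Order = 95

95


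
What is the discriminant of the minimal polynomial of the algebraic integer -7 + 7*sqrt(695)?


The element -7 + 7*sqrt(695) has minimal polynomial:
x^2 + 14*x - 34006
Discriminant = (14)^2 - 4*(-34006)
= 196 + 136024
= 136220

136220


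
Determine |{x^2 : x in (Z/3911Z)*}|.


For prime p, the number of non-zero quadratic residues is (p-1)/2.
= (3911-1)/2
= 1955

1955


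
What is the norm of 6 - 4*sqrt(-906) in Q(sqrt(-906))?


N(a + b*sqrt(d)) = a^2 - d*b^2
= (6)^2 - (-906)*(-4)^2
= 36 + 14496
= 14532

14532


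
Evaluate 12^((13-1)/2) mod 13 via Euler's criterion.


p = 13 is prime and the exponent is (p-1)/2 = 6, so by Euler's criterion 12^6 = (12/13) = +1 or -1 mod 13.
Compute by square-and-multiply:
  6 = 4 + 2 (binary 110)
  Repeated squaring mod 13: 12^1 = 12, 12^2 = 1, 12^4 = 1
  12^6 = 12^4 * 12^2 = 1 * 1 mod 13
    1 * 1 = 1 = 1 mod 13
  12^6 = 1 mod 13
Result 1: 12 is a quadratic residue mod 13.
12^6 mod 13 = 1

1


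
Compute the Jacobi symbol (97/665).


Compute (97/665) via quadratic reciprocity:
  reciprocity: (97/665) -> +(665/97)
  reduce: (83/97)
  reciprocity: (83/97) -> +(97/83)
  reduce: (14/83)
  pull out 2: (2/83) = -1  (since 83 mod 8 = 3)
  reciprocity: (7/83) -> -(83/7)
  reduce: (6/7)
  pull out 2: (2/7) = +1  (since 7 mod 8 = 7)
  reciprocity: (3/7) -> -(7/3)
  reduce: (1/3)
  (1/3) = 1
Product of signs = -1

-1


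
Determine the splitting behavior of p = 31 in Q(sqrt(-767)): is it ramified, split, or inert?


K = Q(sqrt(-767)). Since d mod 4 = 1, disc(K) = -767.
Check p | disc: -767 mod 31 = 8.
p does not divide disc. Compute Legendre symbol (d/p):
8^((31-1)/2) mod 31 = 1
(d/p) = 1, so p splits: (p) = P*P' with e=1, f=1, g=2.
Therefore p is split.

split


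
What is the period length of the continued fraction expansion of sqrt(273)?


Run the CF algorithm for sqrt(273).
a_0 = floor(sqrt(273)) = 16; set m_0=0, q_0=1.
Recurrence: m' = q*a - m,  q' = (d - m'^2)/q,  a' = floor((a_0 + m')/q').
  step 1: m=16, q=17, a=1
  step 2: m=1, q=16, a=1
  step 3: m=15, q=3, a=10
  step 4: m=15, q=16, a=1
  step 5: m=1, q=17, a=1
  step 6: m=16, q=1, a=32
a_6 = 2*a_0 = 32, so the period closes here.
sqrt(273) = [16; 1, 1, 10, 1, 1, 32]
Period length = 6

6


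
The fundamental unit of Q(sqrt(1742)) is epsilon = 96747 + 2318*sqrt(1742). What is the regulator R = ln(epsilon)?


epsilon = 96747 + 2318*sqrt(1742)
= 193494.0000
R = ln(193494.0000)
= 12.1730

12.1730


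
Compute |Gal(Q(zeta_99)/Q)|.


|Gal(Q(zeta_99)/Q)| = phi(99)
= 60

60


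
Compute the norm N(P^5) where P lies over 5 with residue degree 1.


N(P^a) = p^(a*f)
= 5^(5*1)
= 5^5
= 3125

3125


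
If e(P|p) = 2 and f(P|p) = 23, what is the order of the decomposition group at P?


|D_P| = e * f
= 2 * 23
= 46

46


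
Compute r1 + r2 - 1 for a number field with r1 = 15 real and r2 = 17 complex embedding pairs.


By Dirichlet's unit theorem:
rank = r1 + r2 - 1
= 15 + 17 - 1
= 31

31


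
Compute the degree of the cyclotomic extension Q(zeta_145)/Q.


The degree equals Euler's totient phi(145).
145 = 5 * 29
phi(145) = 112

112


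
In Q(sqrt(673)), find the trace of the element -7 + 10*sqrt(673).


Tr(a + b*sqrt(d)) = (a + b*sqrt(d)) + (a - b*sqrt(d)) = 2a
= 2 * (-7)
= -14

-14


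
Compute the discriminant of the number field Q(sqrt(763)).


For K = Q(sqrt(d)) with d squarefree: disc(K) = d if d = 1 mod 4, and disc(K) = 4d if d = 2 or 3 mod 4.
Here d = 763, and d mod 4 = 3.
d = 3 mod 4, not 1 (O_K = Z[sqrt(d)]), so disc(K) = 4d = 4 * (763) = 3052

3052
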